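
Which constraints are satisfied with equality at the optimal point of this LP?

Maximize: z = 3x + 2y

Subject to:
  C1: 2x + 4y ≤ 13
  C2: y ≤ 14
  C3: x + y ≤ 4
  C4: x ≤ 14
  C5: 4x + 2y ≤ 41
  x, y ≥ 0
Optimal: x = 4, y = 0
Slack at optimum:
  C1: slack = 5
  C2: slack = 14
  C3: slack = 0 (binding)
  C4: slack = 10
  C5: slack = 25
  x ≥ 0: x = 4
  y ≥ 0: y = 0 (binding)
Binding constraints: C3, y ≥ 0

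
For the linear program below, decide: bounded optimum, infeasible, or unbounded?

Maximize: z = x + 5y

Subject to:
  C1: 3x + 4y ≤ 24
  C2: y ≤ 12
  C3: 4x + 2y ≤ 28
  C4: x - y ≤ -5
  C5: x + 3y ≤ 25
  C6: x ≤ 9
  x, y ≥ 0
The point (0, 6) satisfies every constraint, so the LP is feasible; the constraints give x ≤ 9 and y ≤ 12, which with x, y ≥ 0 keep the feasible region inside a bounded box. A feasible, bounded LP attains a finite optimum at a vertex.

Evaluating z = x + 5y at each vertex:
  (0, 5): z = 25
  (0.5714, 5.571): z = 28.43
  (0, 6): z = 30

The LP has an optimal solution: (0, 6) with z = 30.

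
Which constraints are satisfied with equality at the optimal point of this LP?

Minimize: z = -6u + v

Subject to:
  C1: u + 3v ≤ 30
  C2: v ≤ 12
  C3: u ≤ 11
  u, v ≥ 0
Optimal: u = 11, v = 0
Slack at optimum:
  C1: slack = 19
  C2: slack = 12
  C3: slack = 0 (binding)
  u ≥ 0: u = 11
  v ≥ 0: v = 0 (binding)
Binding constraints: C3, v ≥ 0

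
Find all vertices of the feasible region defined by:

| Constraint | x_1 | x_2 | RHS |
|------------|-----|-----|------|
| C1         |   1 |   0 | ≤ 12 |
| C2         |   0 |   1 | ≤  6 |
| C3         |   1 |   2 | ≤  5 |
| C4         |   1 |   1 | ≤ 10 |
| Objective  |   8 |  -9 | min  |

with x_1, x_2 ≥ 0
Each vertex is the intersection of two constraint boundaries that also satisfies all remaining constraints:
  x_1 = 0 and x_2 = 0 → (0, 0)
  x_1 + 2x_2 = 5 and x_2 = 0 → (5, 0)
  x_1 + 2x_2 = 5 and x_1 = 0 → (0, 2.5)

Vertices: (0, 0), (5, 0), (0, 2.5)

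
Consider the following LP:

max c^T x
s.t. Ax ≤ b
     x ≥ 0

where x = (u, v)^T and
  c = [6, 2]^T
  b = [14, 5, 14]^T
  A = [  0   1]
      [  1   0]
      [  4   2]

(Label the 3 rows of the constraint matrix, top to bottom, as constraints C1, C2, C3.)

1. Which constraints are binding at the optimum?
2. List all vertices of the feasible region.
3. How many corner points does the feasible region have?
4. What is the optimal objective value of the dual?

1. C3, v ≥ 0
2. (0, 0), (3.5, 0), (0, 7)
3. 3
4. 21 (by strong duality, equal to the primal optimum)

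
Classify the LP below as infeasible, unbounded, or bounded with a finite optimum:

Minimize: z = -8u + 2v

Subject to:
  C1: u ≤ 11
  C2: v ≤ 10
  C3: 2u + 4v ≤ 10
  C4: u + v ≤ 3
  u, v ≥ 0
The point (3, 0) satisfies every constraint, so the LP is feasible; the constraints give u ≤ 11 and v ≤ 10, which with u, v ≥ 0 keep the feasible region inside a bounded box. A feasible, bounded LP attains a finite optimum at a vertex.

Bounded optimum: z* = -24 at (3, 0).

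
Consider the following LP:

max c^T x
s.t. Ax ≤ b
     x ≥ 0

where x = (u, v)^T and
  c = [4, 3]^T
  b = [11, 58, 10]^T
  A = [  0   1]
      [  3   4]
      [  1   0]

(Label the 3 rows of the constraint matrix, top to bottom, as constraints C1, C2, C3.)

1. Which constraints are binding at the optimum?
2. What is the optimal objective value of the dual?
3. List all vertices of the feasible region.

1. C2, C3
2. 61 (by strong duality, equal to the primal optimum)
3. (0, 0), (10, 0), (10, 7), (4.667, 11), (0, 11)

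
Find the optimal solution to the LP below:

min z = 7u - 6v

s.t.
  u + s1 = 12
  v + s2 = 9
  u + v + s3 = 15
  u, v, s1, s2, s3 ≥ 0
Each vertex is the intersection of two constraint boundaries that also satisfies all remaining constraints:
  u = 0 and v = 0 → (0, 0)
  u = 12 and v = 0 → (12, 0)
  u = 12 and u + v = 15 → (12, 3)
  v = 9 and u + v = 15 → (6, 9)
  v = 9 and u = 0 → (0, 9)

Evaluating z = 7u - 6v at each vertex:
  (0, 0): z = 0
  (12, 0): z = 84
  (12, 3): z = 66
  (6, 9): z = -12
  (0, 9): z = -54

The minimum is at (0, 9) with z = -54.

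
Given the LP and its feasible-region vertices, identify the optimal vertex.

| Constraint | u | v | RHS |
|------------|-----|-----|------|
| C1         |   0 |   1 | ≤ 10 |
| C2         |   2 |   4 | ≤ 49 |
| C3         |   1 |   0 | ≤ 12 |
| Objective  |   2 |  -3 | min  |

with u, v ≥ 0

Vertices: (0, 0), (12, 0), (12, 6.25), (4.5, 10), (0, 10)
Evaluating z = 2u - 3v at each vertex:
  (0, 0): z = 0
  (12, 0): z = 24
  (12, 6.25): z = 5.25
  (4.5, 10): z = -21
  (0, 10): z = -30

The smallest value is z = -30, attained at (0, 10).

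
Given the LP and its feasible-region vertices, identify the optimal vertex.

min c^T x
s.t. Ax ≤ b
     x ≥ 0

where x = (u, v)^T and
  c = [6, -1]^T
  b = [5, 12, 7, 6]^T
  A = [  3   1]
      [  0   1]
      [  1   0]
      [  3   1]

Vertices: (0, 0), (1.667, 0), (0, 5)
(0, 5) with z = -5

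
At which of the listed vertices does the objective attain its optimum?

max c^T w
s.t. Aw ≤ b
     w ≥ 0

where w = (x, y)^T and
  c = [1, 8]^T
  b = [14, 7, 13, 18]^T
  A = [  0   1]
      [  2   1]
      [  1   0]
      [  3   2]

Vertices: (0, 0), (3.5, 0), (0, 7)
Evaluating z = x + 8y at each vertex:
  (0, 0): z = 0
  (3.5, 0): z = 3.5
  (0, 7): z = 56

The largest value is z = 56, attained at (0, 7).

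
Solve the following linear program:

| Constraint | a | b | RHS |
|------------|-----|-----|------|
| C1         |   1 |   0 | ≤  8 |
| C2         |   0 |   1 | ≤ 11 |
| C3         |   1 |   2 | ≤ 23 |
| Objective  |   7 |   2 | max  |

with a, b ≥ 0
a = 8, b = 7.5, z = 71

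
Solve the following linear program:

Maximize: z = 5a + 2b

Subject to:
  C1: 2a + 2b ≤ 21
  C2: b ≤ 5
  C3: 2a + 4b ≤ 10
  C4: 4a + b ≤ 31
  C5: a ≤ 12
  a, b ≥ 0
Each vertex is the intersection of two constraint boundaries that also satisfies all remaining constraints:
  a = 0 and b = 0 → (0, 0)
  2a + 4b = 10 and b = 0 → (5, 0)
  2a + 4b = 10 and a = 0 → (0, 2.5)

Evaluating z = 5a + 2b at each vertex:
  (0, 0): z = 0
  (5, 0): z = 25
  (0, 2.5): z = 5

The maximum is at (5, 0) with z = 25.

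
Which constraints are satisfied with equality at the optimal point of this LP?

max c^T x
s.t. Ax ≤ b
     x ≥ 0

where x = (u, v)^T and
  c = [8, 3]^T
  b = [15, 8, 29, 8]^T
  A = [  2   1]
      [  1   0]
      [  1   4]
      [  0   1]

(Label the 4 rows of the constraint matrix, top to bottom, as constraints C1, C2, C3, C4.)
Optimal: u = 7.5, v = 0
Slack at optimum:
  C1: slack = 0 (binding)
  C2: slack = 0.5
  C3: slack = 21.5
  C4: slack = 8
  u ≥ 0: u = 7.5
  v ≥ 0: v = 0 (binding)
Binding constraints: C1, v ≥ 0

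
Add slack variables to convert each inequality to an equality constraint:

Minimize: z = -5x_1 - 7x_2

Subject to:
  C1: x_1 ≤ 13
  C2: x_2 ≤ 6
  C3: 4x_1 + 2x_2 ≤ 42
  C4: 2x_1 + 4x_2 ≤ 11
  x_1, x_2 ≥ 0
min z = -5x_1 - 7x_2

s.t.
  x_1 + s1 = 13
  x_2 + s2 = 6
  4x_1 + 2x_2 + s3 = 42
  2x_1 + 4x_2 + s4 = 11
  x_1, x_2, s1, s2, s3, s4 ≥ 0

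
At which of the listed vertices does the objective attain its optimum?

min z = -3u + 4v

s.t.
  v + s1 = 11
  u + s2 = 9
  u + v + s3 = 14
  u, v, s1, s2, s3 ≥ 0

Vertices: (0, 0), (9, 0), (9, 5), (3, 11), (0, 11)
Evaluating z = -3u + 4v at each vertex:
  (0, 0): z = 0
  (9, 0): z = -27
  (9, 5): z = -7
  (3, 11): z = 35
  (0, 11): z = 44

The smallest value is z = -27, attained at (9, 0).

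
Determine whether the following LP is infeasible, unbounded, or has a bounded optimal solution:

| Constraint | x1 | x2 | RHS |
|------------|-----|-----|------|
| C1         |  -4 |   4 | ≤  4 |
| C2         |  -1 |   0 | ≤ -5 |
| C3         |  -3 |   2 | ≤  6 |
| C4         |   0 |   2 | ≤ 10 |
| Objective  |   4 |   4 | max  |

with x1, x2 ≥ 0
Feasible point: (5, 0) satisfies every constraint, so the LP is feasible.
Direction d = (1, 0): for each constraint row a, a·d ≤ 0 —
  (-4)(1) + (4)(0) = -4 ≤ 0
  (-1)(1) + (0)(0) = -1 ≤ 0
  (-3)(1) + (2)(0) = -3 ≤ 0
  (0)(1) + (2)(0) = 0 ≤ 0
and d ≥ 0, so (5, 0) + t·d stays feasible for every t ≥ 0. Along this ray z = 4x1 + 4x2 changes by 4 per unit t, so z → +∞.

The LP is unbounded; z can be made arbitrarily large.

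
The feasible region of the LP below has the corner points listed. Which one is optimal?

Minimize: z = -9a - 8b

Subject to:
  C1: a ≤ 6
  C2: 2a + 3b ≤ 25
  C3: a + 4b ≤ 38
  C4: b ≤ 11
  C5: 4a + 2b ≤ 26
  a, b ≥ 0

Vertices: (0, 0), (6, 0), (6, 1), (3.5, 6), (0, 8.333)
Evaluating z = -9a - 8b at each vertex:
  (0, 0): z = 0
  (6, 0): z = -54
  (6, 1): z = -62
  (3.5, 6): z = -79.5
  (0, 8.333): z = -66.67

The smallest value is z = -79.5, attained at (3.5, 6).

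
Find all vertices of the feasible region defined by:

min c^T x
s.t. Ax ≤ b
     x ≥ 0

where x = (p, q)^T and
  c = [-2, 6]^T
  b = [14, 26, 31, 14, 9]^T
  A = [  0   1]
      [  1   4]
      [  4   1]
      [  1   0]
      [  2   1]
Each vertex is the intersection of two constraint boundaries that also satisfies all remaining constraints:
  p = 0 and q = 0 → (0, 0)
  2p + q = 9 and q = 0 → (4.5, 0)
  p + 4q = 26 and 2p + q = 9 → (1.429, 6.143)
  p + 4q = 26 and p = 0 → (0, 6.5)

Vertices: (0, 0), (4.5, 0), (1.429, 6.143), (0, 6.5)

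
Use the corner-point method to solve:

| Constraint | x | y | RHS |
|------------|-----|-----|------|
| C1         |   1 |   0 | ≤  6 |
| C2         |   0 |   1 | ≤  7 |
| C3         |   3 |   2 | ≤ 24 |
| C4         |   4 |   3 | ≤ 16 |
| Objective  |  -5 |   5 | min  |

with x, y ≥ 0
Each vertex is the intersection of two constraint boundaries that also satisfies all remaining constraints:
  x = 0 and y = 0 → (0, 0)
  4x + 3y = 16 and y = 0 → (4, 0)
  4x + 3y = 16 and x = 0 → (0, 5.333)

Evaluating z = -5x + 5y at each vertex:
  (0, 0): z = 0
  (4, 0): z = -20
  (0, 5.333): z = 26.67

The minimum is at (4, 0) with z = -20.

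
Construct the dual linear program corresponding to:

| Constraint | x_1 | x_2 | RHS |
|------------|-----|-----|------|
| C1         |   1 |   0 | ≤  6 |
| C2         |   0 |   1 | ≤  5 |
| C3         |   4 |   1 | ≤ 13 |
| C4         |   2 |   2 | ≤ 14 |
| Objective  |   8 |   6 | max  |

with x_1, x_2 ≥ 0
Minimize: z = 6y1 + 5y2 + 13y3 + 14y4

Subject to:
  C1: -y1 - 4y3 - 2y4 ≤ -8
  C2: -y2 - y3 - 2y4 ≤ -6
  y1, y2, y3, y4 ≥ 0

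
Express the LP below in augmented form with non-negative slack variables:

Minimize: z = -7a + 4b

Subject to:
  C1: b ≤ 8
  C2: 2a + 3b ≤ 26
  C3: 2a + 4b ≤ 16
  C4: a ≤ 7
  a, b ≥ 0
min z = -7a + 4b

s.t.
  b + s1 = 8
  2a + 3b + s2 = 26
  2a + 4b + s3 = 16
  a + s4 = 7
  a, b, s1, s2, s3, s4 ≥ 0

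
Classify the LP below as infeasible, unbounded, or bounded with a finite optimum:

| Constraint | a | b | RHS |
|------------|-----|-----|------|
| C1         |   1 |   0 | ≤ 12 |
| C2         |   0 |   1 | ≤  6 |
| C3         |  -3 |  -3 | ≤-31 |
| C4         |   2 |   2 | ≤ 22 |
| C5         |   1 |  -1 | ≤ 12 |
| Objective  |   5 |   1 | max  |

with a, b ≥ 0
The point (11, 0) satisfies every constraint, so the LP is feasible; the constraints give a ≤ 12 and b ≤ 6, which with a, b ≥ 0 keep the feasible region inside a bounded box. A feasible, bounded LP attains a finite optimum at a vertex.

Evaluating z = 5a + b at each vertex:
  (10.33, 0): z = 51.67
  (11, 0): z = 55
  (5, 6): z = 31
  (4.333, 6): z = 27.67

The LP has an optimal solution: (11, 0) with z = 55.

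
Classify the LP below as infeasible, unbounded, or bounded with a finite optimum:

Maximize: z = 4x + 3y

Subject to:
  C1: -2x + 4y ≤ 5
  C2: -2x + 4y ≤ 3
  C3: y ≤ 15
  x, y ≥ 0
Feasible point: (0, 0) satisfies every constraint, so the LP is feasible.
Direction d = (1, 0): for each constraint row a, a·d ≤ 0 —
  (-2)(1) + (4)(0) = -2 ≤ 0
  (-2)(1) + (4)(0) = -2 ≤ 0
  (0)(1) + (1)(0) = 0 ≤ 0
and d ≥ 0, so (0, 0) + t·d stays feasible for every t ≥ 0. Along this ray z = 4x + 3y changes by 4 per unit t, so z → +∞.

The LP is unbounded; z can be made arbitrarily large.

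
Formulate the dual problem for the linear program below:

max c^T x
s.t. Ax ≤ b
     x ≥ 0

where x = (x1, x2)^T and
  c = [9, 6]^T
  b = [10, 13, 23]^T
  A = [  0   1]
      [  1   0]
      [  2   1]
Minimize: z = 10y1 + 13y2 + 23y3

Subject to:
  C1: -y2 - 2y3 ≤ -9
  C2: -y1 - y3 ≤ -6
  y1, y2, y3 ≥ 0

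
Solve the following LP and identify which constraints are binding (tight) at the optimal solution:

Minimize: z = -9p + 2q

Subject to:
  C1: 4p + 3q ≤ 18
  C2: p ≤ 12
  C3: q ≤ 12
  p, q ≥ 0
Optimal: p = 4.5, q = 0
Binding: C1, q ≥ 0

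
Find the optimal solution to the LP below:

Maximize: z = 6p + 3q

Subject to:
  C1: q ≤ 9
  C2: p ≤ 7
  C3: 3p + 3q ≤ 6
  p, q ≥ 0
Each vertex is the intersection of two constraint boundaries that also satisfies all remaining constraints:
  p = 0 and q = 0 → (0, 0)
  3p + 3q = 6 and q = 0 → (2, 0)
  3p + 3q = 6 and p = 0 → (0, 2)

Evaluating z = 6p + 3q at each vertex:
  (0, 0): z = 0
  (2, 0): z = 12
  (0, 2): z = 6

The maximum is at (2, 0) with z = 12.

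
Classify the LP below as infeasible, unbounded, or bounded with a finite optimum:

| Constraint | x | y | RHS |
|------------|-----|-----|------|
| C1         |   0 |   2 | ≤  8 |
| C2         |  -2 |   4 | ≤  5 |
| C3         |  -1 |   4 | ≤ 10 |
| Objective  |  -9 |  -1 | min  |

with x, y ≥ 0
Feasible point: (0, 0) satisfies every constraint, so the LP is feasible.
Direction d = (1, 0): for each constraint row a, a·d ≤ 0 —
  (0)(1) + (2)(0) = 0 ≤ 0
  (-2)(1) + (4)(0) = -2 ≤ 0
  (-1)(1) + (4)(0) = -1 ≤ 0
and d ≥ 0, so (0, 0) + t·d stays feasible for every t ≥ 0. Along this ray z = -9x - y changes by -9 per unit t, so z → −∞.

Unbounded — the objective can decrease without bound over the feasible region.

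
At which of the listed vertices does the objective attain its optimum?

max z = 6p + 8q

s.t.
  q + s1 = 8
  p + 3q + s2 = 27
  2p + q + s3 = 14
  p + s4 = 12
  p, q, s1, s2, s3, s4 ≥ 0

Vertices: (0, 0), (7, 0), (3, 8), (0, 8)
Evaluating z = 6p + 8q at each vertex:
  (0, 0): z = 0
  (7, 0): z = 42
  (3, 8): z = 82
  (0, 8): z = 64

The largest value is z = 82, attained at (3, 8).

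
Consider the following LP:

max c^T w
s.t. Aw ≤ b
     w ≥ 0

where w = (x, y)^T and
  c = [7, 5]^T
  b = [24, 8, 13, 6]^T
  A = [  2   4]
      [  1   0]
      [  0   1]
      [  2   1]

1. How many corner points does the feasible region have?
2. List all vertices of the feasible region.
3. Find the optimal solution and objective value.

1. 3
2. (0, 0), (3, 0), (0, 6)
3. x = 0, y = 6, z = 30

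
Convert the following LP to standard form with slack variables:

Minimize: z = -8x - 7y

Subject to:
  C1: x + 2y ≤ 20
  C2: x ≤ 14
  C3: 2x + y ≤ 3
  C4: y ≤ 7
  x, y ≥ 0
min z = -8x - 7y

s.t.
  x + 2y + s1 = 20
  x + s2 = 14
  2x + y + s3 = 3
  y + s4 = 7
  x, y, s1, s2, s3, s4 ≥ 0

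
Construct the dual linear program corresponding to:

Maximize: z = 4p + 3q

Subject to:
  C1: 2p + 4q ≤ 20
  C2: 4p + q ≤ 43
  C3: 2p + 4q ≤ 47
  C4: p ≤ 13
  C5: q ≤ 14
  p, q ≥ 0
Minimize: z = 20y1 + 43y2 + 47y3 + 13y4 + 14y5

Subject to:
  C1: -2y1 - 4y2 - 2y3 - y4 ≤ -4
  C2: -4y1 - y2 - 4y3 - y5 ≤ -3
  y1, y2, y3, y4, y5 ≥ 0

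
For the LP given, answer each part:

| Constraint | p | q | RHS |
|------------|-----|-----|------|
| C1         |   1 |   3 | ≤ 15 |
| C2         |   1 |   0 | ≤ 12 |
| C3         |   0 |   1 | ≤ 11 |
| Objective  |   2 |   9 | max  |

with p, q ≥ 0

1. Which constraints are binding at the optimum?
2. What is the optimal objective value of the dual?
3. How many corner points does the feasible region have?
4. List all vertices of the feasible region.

1. C1, p ≥ 0
2. 45 (by strong duality, equal to the primal optimum)
3. 4
4. (0, 0), (12, 0), (12, 1), (0, 5)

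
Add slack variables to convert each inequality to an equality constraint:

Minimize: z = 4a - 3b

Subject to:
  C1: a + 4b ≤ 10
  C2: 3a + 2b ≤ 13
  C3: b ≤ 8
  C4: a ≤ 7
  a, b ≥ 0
min z = 4a - 3b

s.t.
  a + 4b + s1 = 10
  3a + 2b + s2 = 13
  b + s3 = 8
  a + s4 = 7
  a, b, s1, s2, s3, s4 ≥ 0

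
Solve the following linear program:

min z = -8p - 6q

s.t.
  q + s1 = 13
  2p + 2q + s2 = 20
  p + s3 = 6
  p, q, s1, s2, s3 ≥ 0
p = 6, q = 4, z = -72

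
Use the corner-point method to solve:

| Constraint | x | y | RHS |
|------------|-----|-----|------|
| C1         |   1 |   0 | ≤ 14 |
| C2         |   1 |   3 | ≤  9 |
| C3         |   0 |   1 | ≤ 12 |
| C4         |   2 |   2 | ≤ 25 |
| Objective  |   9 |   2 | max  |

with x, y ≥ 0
Each vertex is the intersection of two constraint boundaries that also satisfies all remaining constraints:
  x = 0 and y = 0 → (0, 0)
  x + 3y = 9 and y = 0 → (9, 0)
  x + 3y = 9 and x = 0 → (0, 3)

Evaluating z = 9x + 2y at each vertex:
  (0, 0): z = 0
  (9, 0): z = 81
  (0, 3): z = 6

The maximum is at (9, 0) with z = 81.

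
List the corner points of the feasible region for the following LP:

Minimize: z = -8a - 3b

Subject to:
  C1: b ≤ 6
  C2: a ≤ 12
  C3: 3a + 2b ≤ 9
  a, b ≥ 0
Each vertex is the intersection of two constraint boundaries that also satisfies all remaining constraints:
  a = 0 and b = 0 → (0, 0)
  3a + 2b = 9 and b = 0 → (3, 0)
  3a + 2b = 9 and a = 0 → (0, 4.5)

Vertices: (0, 0), (3, 0), (0, 4.5)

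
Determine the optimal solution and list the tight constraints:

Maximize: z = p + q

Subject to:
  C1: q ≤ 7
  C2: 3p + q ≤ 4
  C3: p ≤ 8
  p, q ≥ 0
Optimal: p = 0, q = 4
Slack at optimum:
  C1: slack = 3
  C2: slack = 0 (binding)
  C3: slack = 8
  p ≥ 0: p = 0 (binding)
  q ≥ 0: q = 4
Binding constraints: C2, p ≥ 0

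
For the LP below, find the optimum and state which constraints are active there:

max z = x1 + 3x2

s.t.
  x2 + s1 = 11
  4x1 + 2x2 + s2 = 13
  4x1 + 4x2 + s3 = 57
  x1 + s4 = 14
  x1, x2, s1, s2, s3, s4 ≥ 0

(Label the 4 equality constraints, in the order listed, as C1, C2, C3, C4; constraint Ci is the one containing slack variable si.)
Optimal: x1 = 0, x2 = 6.5
Binding: C2, x1 ≥ 0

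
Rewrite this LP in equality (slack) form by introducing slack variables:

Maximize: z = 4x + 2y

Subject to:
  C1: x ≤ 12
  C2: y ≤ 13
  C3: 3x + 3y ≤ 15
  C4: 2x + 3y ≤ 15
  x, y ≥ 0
max z = 4x + 2y

s.t.
  x + s1 = 12
  y + s2 = 13
  3x + 3y + s3 = 15
  2x + 3y + s4 = 15
  x, y, s1, s2, s3, s4 ≥ 0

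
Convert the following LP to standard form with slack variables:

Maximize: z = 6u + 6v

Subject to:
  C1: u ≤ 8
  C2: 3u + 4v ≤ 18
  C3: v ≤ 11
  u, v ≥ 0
max z = 6u + 6v

s.t.
  u + s1 = 8
  3u + 4v + s2 = 18
  v + s3 = 11
  u, v, s1, s2, s3 ≥ 0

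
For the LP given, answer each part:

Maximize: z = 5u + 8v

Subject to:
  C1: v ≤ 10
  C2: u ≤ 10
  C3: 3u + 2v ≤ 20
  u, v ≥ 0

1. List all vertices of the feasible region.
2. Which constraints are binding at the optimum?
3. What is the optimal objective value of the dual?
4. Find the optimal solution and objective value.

1. (0, 0), (6.667, 0), (0, 10)
2. C1, C3, u ≥ 0
3. 80 (by strong duality, equal to the primal optimum)
4. u = 0, v = 10, z = 80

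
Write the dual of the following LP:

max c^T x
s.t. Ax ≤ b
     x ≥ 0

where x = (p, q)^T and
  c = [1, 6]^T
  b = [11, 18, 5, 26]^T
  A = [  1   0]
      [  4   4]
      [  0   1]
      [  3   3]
Minimize: z = 11y1 + 18y2 + 5y3 + 26y4

Subject to:
  C1: -y1 - 4y2 - 3y4 ≤ -1
  C2: -4y2 - y3 - 3y4 ≤ -6
  y1, y2, y3, y4 ≥ 0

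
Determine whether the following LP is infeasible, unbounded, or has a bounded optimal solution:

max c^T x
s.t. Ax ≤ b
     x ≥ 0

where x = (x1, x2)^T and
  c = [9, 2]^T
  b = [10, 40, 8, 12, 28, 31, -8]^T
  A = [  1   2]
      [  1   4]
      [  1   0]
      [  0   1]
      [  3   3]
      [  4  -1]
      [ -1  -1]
The point (8, 1) satisfies every constraint, so the LP is feasible; the constraints give x1 ≤ 8 and x2 ≤ 12, which with x1, x2 ≥ 0 keep the feasible region inside a bounded box. A feasible, bounded LP attains a finite optimum at a vertex.

Evaluating z = 9x1 + 2x2 at each vertex:
  (7.8, 0.2): z = 70.6
  (8, 1): z = 74
  (6, 2): z = 58

The LP has an optimal solution: (8, 1) with z = 74.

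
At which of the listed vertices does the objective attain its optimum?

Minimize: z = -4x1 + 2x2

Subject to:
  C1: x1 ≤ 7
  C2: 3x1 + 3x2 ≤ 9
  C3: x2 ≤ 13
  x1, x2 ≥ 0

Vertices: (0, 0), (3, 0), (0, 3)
Evaluating z = -4x1 + 2x2 at each vertex:
  (0, 0): z = 0
  (3, 0): z = -12
  (0, 3): z = 6

The smallest value is z = -12, attained at (3, 0).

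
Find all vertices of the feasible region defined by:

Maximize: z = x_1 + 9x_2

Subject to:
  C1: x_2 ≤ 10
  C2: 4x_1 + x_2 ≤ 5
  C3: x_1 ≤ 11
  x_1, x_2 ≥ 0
Each vertex is the intersection of two constraint boundaries that also satisfies all remaining constraints:
  x_1 = 0 and x_2 = 0 → (0, 0)
  4x_1 + x_2 = 5 and x_2 = 0 → (1.25, 0)
  4x_1 + x_2 = 5 and x_1 = 0 → (0, 5)

Vertices: (0, 0), (1.25, 0), (0, 5)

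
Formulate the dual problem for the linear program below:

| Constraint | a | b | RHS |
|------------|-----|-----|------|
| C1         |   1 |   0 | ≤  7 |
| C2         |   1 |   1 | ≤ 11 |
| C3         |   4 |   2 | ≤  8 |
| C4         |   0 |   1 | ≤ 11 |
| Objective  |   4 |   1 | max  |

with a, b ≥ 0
Minimize: z = 7y1 + 11y2 + 8y3 + 11y4

Subject to:
  C1: -y1 - y2 - 4y3 ≤ -4
  C2: -y2 - 2y3 - y4 ≤ -1
  y1, y2, y3, y4 ≥ 0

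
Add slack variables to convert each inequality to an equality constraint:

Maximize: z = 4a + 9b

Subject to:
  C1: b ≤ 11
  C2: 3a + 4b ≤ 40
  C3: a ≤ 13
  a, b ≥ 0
max z = 4a + 9b

s.t.
  b + s1 = 11
  3a + 4b + s2 = 40
  a + s3 = 13
  a, b, s1, s2, s3 ≥ 0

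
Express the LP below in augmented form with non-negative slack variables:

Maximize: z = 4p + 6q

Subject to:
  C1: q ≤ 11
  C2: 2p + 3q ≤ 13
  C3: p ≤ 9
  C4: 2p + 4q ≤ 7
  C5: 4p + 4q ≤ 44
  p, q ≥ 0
max z = 4p + 6q

s.t.
  q + s1 = 11
  2p + 3q + s2 = 13
  p + s3 = 9
  2p + 4q + s4 = 7
  4p + 4q + s5 = 44
  p, q, s1, s2, s3, s4, s5 ≥ 0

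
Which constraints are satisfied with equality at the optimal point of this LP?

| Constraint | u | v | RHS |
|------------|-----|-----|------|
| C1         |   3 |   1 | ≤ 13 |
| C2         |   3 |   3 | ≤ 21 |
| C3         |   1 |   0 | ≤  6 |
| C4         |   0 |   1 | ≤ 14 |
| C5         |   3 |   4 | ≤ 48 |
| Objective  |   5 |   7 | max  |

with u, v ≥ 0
Optimal: u = 0, v = 7
Binding: C2, u ≥ 0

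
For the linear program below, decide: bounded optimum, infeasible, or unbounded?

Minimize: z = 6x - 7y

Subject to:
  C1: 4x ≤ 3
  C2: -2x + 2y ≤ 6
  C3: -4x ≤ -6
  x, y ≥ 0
C1 requires 4x ≤ 3, while C3 (-4x ≤ -6) is equivalent to 4x ≥ 6. Together they would need 6 ≤ 4x ≤ 3, which is impossible since 6 > 3. No point satisfies all constraints.

Infeasible — the constraint set is empty.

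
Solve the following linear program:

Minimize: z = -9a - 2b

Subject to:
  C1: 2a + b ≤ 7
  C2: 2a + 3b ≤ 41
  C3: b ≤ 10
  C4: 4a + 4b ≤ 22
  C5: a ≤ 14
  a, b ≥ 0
Each vertex is the intersection of two constraint boundaries that also satisfies all remaining constraints:
  a = 0 and b = 0 → (0, 0)
  2a + b = 7 and b = 0 → (3.5, 0)
  2a + b = 7 and 4a + 4b = 22 → (1.5, 4)
  4a + 4b = 22 and a = 0 → (0, 5.5)

Evaluating z = -9a - 2b at each vertex:
  (0, 0): z = 0
  (3.5, 0): z = -31.5
  (1.5, 4): z = -21.5
  (0, 5.5): z = -11

The minimum is at (3.5, 0) with z = -31.5.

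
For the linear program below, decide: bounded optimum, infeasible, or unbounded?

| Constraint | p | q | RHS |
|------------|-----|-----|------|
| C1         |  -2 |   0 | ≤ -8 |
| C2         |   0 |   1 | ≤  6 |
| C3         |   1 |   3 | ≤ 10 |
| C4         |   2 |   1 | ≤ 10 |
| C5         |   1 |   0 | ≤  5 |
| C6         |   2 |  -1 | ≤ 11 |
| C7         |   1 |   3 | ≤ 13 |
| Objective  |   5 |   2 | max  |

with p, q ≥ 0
The point (5, 0) satisfies every constraint, so the LP is feasible; the constraints give p ≤ 5 and q ≤ 6, which with p, q ≥ 0 keep the feasible region inside a bounded box. A feasible, bounded LP attains a finite optimum at a vertex.

Evaluating z = 5p + 2q at each vertex:
  (4, 0): z = 20
  (5, 0): z = 25
  (4, 2): z = 24

Bounded optimum: z* = 25 at (5, 0).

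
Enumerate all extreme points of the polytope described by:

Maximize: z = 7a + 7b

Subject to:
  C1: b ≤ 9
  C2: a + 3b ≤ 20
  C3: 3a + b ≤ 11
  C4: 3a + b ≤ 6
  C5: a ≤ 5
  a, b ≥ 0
Each vertex is the intersection of two constraint boundaries that also satisfies all remaining constraints:
  a = 0 and b = 0 → (0, 0)
  3a + b = 6 and b = 0 → (2, 0)
  3a + b = 6 and a = 0 → (0, 6)

Vertices: (0, 0), (2, 0), (0, 6)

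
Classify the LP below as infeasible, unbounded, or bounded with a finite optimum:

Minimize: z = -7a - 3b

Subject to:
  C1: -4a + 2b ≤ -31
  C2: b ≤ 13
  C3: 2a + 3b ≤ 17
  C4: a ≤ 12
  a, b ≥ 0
The point (8.5, 0) satisfies every constraint, so the LP is feasible; the constraints give a ≤ 12 and b ≤ 13, which with a, b ≥ 0 keep the feasible region inside a bounded box. A feasible, bounded LP attains a finite optimum at a vertex.

Bounded optimum: z* = -59.5 at (8.5, 0).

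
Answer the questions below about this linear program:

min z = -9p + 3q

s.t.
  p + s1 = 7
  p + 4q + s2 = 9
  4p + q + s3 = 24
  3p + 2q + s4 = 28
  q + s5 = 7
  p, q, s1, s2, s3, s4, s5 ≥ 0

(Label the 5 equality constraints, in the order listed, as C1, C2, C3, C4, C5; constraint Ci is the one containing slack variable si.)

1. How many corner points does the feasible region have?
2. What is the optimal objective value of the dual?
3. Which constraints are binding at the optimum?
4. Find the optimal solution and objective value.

1. 4
2. -54 (by strong duality, equal to the primal optimum)
3. C3, q ≥ 0
4. p = 6, q = 0, z = -54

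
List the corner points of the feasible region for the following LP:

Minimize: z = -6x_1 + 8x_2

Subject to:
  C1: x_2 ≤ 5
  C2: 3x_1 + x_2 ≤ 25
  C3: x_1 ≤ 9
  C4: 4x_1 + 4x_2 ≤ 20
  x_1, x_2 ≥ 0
Each vertex is the intersection of two constraint boundaries that also satisfies all remaining constraints:
  x_1 = 0 and x_2 = 0 → (0, 0)
  4x_1 + 4x_2 = 20 and x_2 = 0 → (5, 0)
  x_2 = 5 and 4x_1 + 4x_2 = 20 → (0, 5)

Vertices: (0, 0), (5, 0), (0, 5)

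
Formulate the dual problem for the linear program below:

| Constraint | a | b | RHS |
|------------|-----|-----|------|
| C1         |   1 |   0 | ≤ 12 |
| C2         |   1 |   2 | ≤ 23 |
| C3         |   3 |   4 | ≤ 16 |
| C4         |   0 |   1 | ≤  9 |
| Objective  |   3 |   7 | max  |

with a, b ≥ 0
Minimize: z = 12y1 + 23y2 + 16y3 + 9y4

Subject to:
  C1: -y1 - y2 - 3y3 ≤ -3
  C2: -2y2 - 4y3 - y4 ≤ -7
  y1, y2, y3, y4 ≥ 0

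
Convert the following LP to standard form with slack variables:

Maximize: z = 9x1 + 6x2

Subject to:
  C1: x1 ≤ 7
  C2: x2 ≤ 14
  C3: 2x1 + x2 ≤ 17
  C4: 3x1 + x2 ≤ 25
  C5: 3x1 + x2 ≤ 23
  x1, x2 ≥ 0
max z = 9x1 + 6x2

s.t.
  x1 + s1 = 7
  x2 + s2 = 14
  2x1 + x2 + s3 = 17
  3x1 + x2 + s4 = 25
  3x1 + x2 + s5 = 23
  x1, x2, s1, s2, s3, s4, s5 ≥ 0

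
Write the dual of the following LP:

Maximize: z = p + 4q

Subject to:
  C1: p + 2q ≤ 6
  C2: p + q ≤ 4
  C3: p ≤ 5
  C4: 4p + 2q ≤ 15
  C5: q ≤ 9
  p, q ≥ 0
Minimize: z = 6y1 + 4y2 + 5y3 + 15y4 + 9y5

Subject to:
  C1: -y1 - y2 - y3 - 4y4 ≤ -1
  C2: -2y1 - y2 - 2y4 - y5 ≤ -4
  y1, y2, y3, y4, y5 ≥ 0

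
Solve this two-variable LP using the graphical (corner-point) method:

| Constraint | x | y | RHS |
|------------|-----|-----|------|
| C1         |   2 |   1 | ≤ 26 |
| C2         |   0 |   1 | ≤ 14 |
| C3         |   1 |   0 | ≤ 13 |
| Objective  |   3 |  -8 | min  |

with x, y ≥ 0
Each vertex is the intersection of two constraint boundaries that also satisfies all remaining constraints:
  x = 0 and y = 0 → (0, 0)
  2x + y = 26 and x = 13 → (13, 0)
  2x + y = 26 and y = 14 → (6, 14)
  y = 14 and x = 0 → (0, 14)

Evaluating z = 3x - 8y at each vertex:
  (0, 0): z = 0
  (13, 0): z = 39
  (6, 14): z = -94
  (0, 14): z = -112

The minimum is at (0, 14) with z = -112.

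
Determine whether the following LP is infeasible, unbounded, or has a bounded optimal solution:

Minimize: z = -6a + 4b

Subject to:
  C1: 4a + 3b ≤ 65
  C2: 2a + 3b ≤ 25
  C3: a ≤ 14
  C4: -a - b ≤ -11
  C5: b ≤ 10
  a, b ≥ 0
The point (12.5, 0) satisfies every constraint, so the LP is feasible; the constraints give a ≤ 14 and b ≤ 10, which with a, b ≥ 0 keep the feasible region inside a bounded box. A feasible, bounded LP attains a finite optimum at a vertex.

Evaluating z = -6a + 4b at each vertex:
  (11, 0): z = -66
  (12.5, 0): z = -75
  (8, 3): z = -36

The LP has an optimal solution: (12.5, 0) with z = -75.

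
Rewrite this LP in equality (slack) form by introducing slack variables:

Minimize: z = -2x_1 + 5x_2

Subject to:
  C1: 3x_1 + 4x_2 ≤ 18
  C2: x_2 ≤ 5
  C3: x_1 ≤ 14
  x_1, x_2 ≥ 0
min z = -2x_1 + 5x_2

s.t.
  3x_1 + 4x_2 + s1 = 18
  x_2 + s2 = 5
  x_1 + s3 = 14
  x_1, x_2, s1, s2, s3 ≥ 0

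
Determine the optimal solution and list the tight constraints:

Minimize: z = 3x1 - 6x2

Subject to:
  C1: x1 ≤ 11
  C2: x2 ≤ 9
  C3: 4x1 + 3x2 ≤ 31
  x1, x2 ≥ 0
Optimal: x1 = 0, x2 = 9
Binding: C2, x1 ≥ 0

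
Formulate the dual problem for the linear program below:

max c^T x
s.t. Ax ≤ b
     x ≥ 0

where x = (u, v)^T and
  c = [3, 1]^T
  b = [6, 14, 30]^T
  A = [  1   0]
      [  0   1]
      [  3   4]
Minimize: z = 6y1 + 14y2 + 30y3

Subject to:
  C1: -y1 - 3y3 ≤ -3
  C2: -y2 - 4y3 ≤ -1
  y1, y2, y3 ≥ 0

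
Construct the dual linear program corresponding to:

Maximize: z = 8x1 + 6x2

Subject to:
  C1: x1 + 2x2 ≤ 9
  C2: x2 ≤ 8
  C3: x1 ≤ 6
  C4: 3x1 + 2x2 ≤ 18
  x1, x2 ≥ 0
Minimize: z = 9y1 + 8y2 + 6y3 + 18y4

Subject to:
  C1: -y1 - y3 - 3y4 ≤ -8
  C2: -2y1 - y2 - 2y4 ≤ -6
  y1, y2, y3, y4 ≥ 0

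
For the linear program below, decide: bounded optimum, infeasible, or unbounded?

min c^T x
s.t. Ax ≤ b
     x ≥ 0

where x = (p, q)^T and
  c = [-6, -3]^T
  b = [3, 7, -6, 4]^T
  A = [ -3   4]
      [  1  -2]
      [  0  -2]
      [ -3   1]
Feasible point: (3, 3) satisfies every constraint, so the LP is feasible.
Direction d = (4, 3): for each constraint row a, a·d ≤ 0 —
  (-3)(4) + (4)(3) = 0 ≤ 0
  (1)(4) + (-2)(3) = -2 ≤ 0
  (0)(4) + (-2)(3) = -6 ≤ 0
  (-3)(4) + (1)(3) = -9 ≤ 0
and d ≥ 0, so (3, 3) + t·d stays feasible for every t ≥ 0. Along this ray z = -6p - 3q changes by -33 per unit t, so z → −∞.

The LP is unbounded; z can be made arbitrarily small.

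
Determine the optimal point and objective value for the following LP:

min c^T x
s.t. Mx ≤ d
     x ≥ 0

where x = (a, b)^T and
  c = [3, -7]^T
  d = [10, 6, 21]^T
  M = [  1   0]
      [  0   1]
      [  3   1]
Each vertex is the intersection of two constraint boundaries that also satisfies all remaining constraints:
  a = 0 and b = 0 → (0, 0)
  3a + b = 21 and b = 0 → (7, 0)
  b = 6 and 3a + b = 21 → (5, 6)
  b = 6 and a = 0 → (0, 6)

Evaluating z = 3a - 7b at each vertex:
  (0, 0): z = 0
  (7, 0): z = 21
  (5, 6): z = -27
  (0, 6): z = -42

The minimum is at (0, 6) with z = -42.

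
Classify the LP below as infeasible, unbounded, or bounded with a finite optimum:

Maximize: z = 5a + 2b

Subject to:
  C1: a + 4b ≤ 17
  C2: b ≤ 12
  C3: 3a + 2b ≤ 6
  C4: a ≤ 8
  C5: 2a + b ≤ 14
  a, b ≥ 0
The point (2, 0) satisfies every constraint, so the LP is feasible; the constraints give a ≤ 8 and b ≤ 12, which with a, b ≥ 0 keep the feasible region inside a bounded box. A feasible, bounded LP attains a finite optimum at a vertex.

Evaluating z = 5a + 2b at each vertex:
  (0, 0): z = 0
  (2, 0): z = 10
  (0, 3): z = 6

Bounded optimum: z* = 10 at (2, 0).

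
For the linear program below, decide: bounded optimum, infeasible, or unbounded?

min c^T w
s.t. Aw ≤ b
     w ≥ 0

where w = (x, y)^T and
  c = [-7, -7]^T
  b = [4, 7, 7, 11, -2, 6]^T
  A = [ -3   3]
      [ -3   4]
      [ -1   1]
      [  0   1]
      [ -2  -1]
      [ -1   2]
Feasible point: (1, 0) satisfies every constraint, so the LP is feasible.
Direction d = (1, 0): for each constraint row a, a·d ≤ 0 —
  (-3)(1) + (3)(0) = -3 ≤ 0
  (-3)(1) + (4)(0) = -3 ≤ 0
  (-1)(1) + (1)(0) = -1 ≤ 0
  (0)(1) + (1)(0) = 0 ≤ 0
  (-2)(1) + (-1)(0) = -2 ≤ 0
  (-1)(1) + (2)(0) = -1 ≤ 0
and d ≥ 0, so (1, 0) + t·d stays feasible for every t ≥ 0. Along this ray z = -7x - 7y changes by -7 per unit t, so z → −∞.

Unbounded — the objective can decrease without bound over the feasible region.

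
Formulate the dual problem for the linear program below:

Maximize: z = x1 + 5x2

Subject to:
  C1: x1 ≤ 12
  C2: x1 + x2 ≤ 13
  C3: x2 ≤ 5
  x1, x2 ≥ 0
Minimize: z = 12y1 + 13y2 + 5y3

Subject to:
  C1: -y1 - y2 ≤ -1
  C2: -y2 - y3 ≤ -5
  y1, y2, y3 ≥ 0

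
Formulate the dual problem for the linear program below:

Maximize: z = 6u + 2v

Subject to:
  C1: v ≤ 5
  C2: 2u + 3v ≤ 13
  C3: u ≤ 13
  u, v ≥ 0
Minimize: z = 5y1 + 13y2 + 13y3

Subject to:
  C1: -2y2 - y3 ≤ -6
  C2: -y1 - 3y2 ≤ -2
  y1, y2, y3 ≥ 0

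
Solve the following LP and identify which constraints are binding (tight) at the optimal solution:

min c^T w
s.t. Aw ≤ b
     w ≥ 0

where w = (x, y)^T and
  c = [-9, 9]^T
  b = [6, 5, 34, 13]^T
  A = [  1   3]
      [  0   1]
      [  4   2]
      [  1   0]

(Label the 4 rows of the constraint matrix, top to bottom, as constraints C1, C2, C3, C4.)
Optimal: x = 6, y = 0
Slack at optimum:
  C1: slack = 0 (binding)
  C2: slack = 5
  C3: slack = 10
  C4: slack = 7
  x ≥ 0: x = 6
  y ≥ 0: y = 0 (binding)
Binding constraints: C1, y ≥ 0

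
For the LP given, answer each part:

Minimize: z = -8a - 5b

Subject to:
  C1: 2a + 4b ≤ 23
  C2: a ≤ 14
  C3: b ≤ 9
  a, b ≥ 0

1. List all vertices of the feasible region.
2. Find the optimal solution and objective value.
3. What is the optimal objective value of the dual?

1. (0, 0), (11.5, 0), (0, 5.75)
2. a = 11.5, b = 0, z = -92
3. -92 (by strong duality, equal to the primal optimum)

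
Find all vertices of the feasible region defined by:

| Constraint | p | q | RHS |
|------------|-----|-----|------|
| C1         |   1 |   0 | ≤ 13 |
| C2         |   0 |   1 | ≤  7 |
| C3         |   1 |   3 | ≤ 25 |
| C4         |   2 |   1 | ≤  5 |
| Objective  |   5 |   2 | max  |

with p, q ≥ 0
Each vertex is the intersection of two constraint boundaries that also satisfies all remaining constraints:
  p = 0 and q = 0 → (0, 0)
  2p + q = 5 and q = 0 → (2.5, 0)
  2p + q = 5 and p = 0 → (0, 5)

Vertices: (0, 0), (2.5, 0), (0, 5)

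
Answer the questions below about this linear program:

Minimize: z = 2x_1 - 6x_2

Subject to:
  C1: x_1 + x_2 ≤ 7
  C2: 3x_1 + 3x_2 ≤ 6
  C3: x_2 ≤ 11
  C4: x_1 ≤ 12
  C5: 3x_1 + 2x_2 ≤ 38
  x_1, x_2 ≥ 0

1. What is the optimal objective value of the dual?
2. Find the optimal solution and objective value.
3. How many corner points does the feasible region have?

1. -12 (by strong duality, equal to the primal optimum)
2. x_1 = 0, x_2 = 2, z = -12
3. 3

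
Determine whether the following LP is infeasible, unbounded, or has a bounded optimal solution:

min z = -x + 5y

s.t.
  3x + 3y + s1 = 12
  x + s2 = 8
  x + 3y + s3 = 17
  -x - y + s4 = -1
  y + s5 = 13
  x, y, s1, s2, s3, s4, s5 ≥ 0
The point (4, 0) satisfies every constraint, so the LP is feasible; the constraints give x ≤ 8 and y ≤ 13, which with x, y ≥ 0 keep the feasible region inside a bounded box. A feasible, bounded LP attains a finite optimum at a vertex.

Evaluating z = -x + 5y at each vertex:
  (0, 1): z = 5
  (1, 0): z = -1
  (4, 0): z = -4
  (0, 4): z = 20

Bounded optimum: z* = -4 at (4, 0).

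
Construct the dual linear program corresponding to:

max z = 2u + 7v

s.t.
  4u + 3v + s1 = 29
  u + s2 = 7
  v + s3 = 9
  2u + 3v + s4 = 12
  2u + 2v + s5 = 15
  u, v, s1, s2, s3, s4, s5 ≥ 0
Minimize: z = 29y1 + 7y2 + 9y3 + 12y4 + 15y5

Subject to:
  C1: -4y1 - y2 - 2y4 - 2y5 ≤ -2
  C2: -3y1 - y3 - 3y4 - 2y5 ≤ -7
  y1, y2, y3, y4, y5 ≥ 0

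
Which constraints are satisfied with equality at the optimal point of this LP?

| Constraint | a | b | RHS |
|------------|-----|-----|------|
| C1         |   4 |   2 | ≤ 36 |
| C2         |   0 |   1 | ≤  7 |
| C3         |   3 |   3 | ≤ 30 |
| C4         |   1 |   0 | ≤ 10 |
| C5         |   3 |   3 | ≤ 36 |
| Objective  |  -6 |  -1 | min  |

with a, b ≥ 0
Optimal: a = 9, b = 0
Slack at optimum:
  C1: slack = 0 (binding)
  C2: slack = 7
  C3: slack = 3
  C4: slack = 1
  C5: slack = 9
  a ≥ 0: a = 9
  b ≥ 0: b = 0 (binding)
Binding constraints: C1, b ≥ 0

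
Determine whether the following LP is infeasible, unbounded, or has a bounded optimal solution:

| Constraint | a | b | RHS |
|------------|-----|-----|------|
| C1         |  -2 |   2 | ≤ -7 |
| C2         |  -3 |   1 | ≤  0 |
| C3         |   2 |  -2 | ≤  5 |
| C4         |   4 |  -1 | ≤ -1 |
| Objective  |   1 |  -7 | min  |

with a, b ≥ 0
C3 requires 2a - 2b ≤ 5, while C1 (-2a + 2b ≤ -7) is equivalent to 2a - 2b ≥ 7. Together they would need 7 ≤ 2a - 2b ≤ 5, which is impossible since 7 > 5. No point satisfies all constraints.

Infeasible: no point satisfies all constraints simultaneously.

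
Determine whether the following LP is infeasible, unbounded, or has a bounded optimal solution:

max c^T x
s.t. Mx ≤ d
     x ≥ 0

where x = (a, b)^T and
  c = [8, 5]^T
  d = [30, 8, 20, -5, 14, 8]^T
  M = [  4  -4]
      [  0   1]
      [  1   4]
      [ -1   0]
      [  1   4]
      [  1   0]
The point (8, 1.5) satisfies every constraint, so the LP is feasible; the constraints give a ≤ 8 and b ≤ 8, which with a, b ≥ 0 keep the feasible region inside a bounded box. A feasible, bounded LP attains a finite optimum at a vertex.

Evaluating z = 8a + 5b at each vertex:
  (5, 0): z = 40
  (7.5, 0): z = 60
  (8, 0.5): z = 66.5
  (8, 1.5): z = 71.5
  (5, 2.25): z = 51.25

The LP has an optimal solution: (8, 1.5) with z = 71.5.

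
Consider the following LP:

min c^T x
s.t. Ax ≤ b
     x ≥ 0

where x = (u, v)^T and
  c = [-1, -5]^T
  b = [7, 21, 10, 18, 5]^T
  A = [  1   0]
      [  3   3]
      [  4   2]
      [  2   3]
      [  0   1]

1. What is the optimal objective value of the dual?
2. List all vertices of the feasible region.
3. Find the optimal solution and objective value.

1. -25 (by strong duality, equal to the primal optimum)
2. (0, 0), (2.5, 0), (0, 5)
3. u = 0, v = 5, z = -25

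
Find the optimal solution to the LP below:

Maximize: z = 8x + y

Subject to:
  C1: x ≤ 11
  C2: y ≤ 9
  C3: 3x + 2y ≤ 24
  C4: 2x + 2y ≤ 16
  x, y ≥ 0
Each vertex is the intersection of two constraint boundaries that also satisfies all remaining constraints:
  x = 0 and y = 0 → (0, 0)
  3x + 2y = 24 and 2x + 2y = 16 → (8, 0)
  2x + 2y = 16 and x = 0 → (0, 8)

Evaluating z = 8x + y at each vertex:
  (0, 0): z = 0
  (8, 0): z = 64
  (0, 8): z = 8

The maximum is at (8, 0) with z = 64.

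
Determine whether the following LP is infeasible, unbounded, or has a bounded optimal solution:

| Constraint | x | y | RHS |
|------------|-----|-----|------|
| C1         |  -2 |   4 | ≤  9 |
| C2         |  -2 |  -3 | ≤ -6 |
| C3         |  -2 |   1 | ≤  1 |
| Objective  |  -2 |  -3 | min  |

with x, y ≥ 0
Feasible point: (1, 2) satisfies every constraint, so the LP is feasible.
Direction d = (1, 0): for each constraint row a, a·d ≤ 0 —
  (-2)(1) + (4)(0) = -2 ≤ 0
  (-2)(1) + (-3)(0) = -2 ≤ 0
  (-2)(1) + (1)(0) = -2 ≤ 0
and d ≥ 0, so (1, 2) + t·d stays feasible for every t ≥ 0. Along this ray z = -2x - 3y changes by -2 per unit t, so z → −∞.

Unbounded — the objective can decrease without bound over the feasible region.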